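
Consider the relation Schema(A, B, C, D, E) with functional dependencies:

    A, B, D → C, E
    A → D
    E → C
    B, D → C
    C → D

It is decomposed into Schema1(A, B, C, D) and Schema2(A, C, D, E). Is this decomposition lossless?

No

Common attributes: Schema1 ∩ Schema2 = {A, C, D}.
No dependency enlarges {A, C, D}, so (A, C, D)⁺ = {A, C, D}.
The closure contains neither all of Schema1 = {A, B, C, D} nor all of Schema2 = {A, C, D, E}, so the common attributes are not a superkey of either fragment. The join is lossy.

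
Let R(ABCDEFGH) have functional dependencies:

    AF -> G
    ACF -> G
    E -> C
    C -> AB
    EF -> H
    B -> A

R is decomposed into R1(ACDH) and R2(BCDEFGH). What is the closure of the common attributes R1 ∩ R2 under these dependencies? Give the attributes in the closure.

ABCDH

R1 ∩ R2 = {CDH}.
C → AB applies, adding AB
Closure: {ABCDH}.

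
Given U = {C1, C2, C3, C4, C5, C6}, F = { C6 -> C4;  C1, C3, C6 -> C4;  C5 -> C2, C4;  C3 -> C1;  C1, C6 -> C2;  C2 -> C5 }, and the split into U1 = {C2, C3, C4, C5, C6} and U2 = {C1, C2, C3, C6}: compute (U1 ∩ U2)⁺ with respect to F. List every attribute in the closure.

U1 ∩ U2 = {C2, C3, C6}.
C6 → C4 applies, adding C4
C3 → C1 applies, adding C1
C2 → C5 applies, adding C5
Closure: {C1, C2, C3, C4, C5, C6}.

C1, C2, C3, C4, C5, C6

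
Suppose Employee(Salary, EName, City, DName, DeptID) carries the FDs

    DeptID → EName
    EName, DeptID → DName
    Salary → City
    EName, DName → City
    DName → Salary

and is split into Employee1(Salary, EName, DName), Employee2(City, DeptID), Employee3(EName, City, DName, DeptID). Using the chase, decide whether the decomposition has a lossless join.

Chase test. Columns are Salary, EName, City, DName, DeptID; row i has aⱼ where attribute j ∈ Employeei, else bᵢⱼ.
Initial tableau (one row per fragment):
  row 1: a1 a2 b13 a4 b15
  row 2: b21 b22 a3 b24 a5
  row 3: b31 a2 a3 a4 a5
Rows 2 and 3 agree on DeptID; apply DeptID→EName and equate their EName entries.
Rows 2 and 3 agree on EName, DeptID; apply EName, DeptID→DName and equate their DName entries.
Rows 1 and 2 agree on EName, DName; apply EName, DName→City and equate their City entries.
Rows 1 and 2 agree on DName; apply DName→Salary and equate their Salary entries.
Rows 1 and 3 agree on DName; apply DName→Salary and equate their Salary entries.
Row 2 is now all distinguished symbols — the join is lossless.

Yes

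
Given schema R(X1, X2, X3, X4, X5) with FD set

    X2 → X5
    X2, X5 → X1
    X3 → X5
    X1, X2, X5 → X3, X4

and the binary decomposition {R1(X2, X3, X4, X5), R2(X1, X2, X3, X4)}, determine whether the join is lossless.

Yes

Common attributes: R1 ∩ R2 = {X2, X3, X4}.
Closure of {X2, X3, X4}: X2 → X5 applies, adding X5; X2, X5 → X1 applies, adding X1. So (X2, X3, X4)⁺ = {X1, X2, X3, X4, X5}.
This closure contains every attribute of R1, so R1 ∩ R2 → R1. The join is lossless.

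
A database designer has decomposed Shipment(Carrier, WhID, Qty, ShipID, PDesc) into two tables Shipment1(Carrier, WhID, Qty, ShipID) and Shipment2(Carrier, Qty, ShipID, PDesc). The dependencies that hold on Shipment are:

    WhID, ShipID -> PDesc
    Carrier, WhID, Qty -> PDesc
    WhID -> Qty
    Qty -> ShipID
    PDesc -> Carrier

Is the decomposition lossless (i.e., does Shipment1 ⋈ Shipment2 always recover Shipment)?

No

Common attributes: Shipment1 ∩ Shipment2 = {Carrier, Qty, ShipID}.
No dependency enlarges {Carrier, Qty, ShipID}, so (Carrier, Qty, ShipID)⁺ = {Carrier, Qty, ShipID}.
The closure contains neither all of Shipment1 = {Carrier, WhID, Qty, ShipID} nor all of Shipment2 = {Carrier, Qty, ShipID, PDesc}, so the common attributes are not a superkey of either fragment. The join is lossy.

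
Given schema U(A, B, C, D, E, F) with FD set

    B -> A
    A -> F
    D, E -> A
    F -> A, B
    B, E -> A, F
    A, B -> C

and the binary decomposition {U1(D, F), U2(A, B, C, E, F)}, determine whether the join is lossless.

Common attributes: U1 ∩ U2 = {F}.
Closure of {F}: F → A, B applies, adding A, B; A, B → C applies, adding C. So (F)⁺ = {A, B, C, F}.
The closure contains neither all of U1 = {D, F} nor all of U2 = {A, B, C, E, F}, so the common attributes are not a superkey of either fragment. The join is lossy.

No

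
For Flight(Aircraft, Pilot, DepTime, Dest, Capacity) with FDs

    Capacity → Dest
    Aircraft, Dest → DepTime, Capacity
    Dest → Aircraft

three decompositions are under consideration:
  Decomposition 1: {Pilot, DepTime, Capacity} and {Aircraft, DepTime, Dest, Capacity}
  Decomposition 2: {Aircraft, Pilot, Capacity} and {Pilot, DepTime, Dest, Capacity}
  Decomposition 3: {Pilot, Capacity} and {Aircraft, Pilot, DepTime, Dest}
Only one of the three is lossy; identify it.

Decomposition 1: common = {DepTime, Capacity}, closure = {Aircraft, DepTime, Dest, Capacity} → lossless.
Decomposition 2: common = {Pilot, Capacity}, closure = {Aircraft, Pilot, DepTime, Dest, Capacity} → lossless.
Decomposition 3: common = {Pilot}, closure = {Pilot} → lossy.

Decomposition 3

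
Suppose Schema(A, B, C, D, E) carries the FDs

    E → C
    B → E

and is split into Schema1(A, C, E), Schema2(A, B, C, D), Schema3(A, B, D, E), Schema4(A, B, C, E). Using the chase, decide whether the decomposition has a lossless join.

Yes

Chase test. Columns are A, B, C, D, E; row i has aⱼ where attribute j ∈ Schemai, else bᵢⱼ.
Initial tableau (one row per fragment):
  row 1: a1 b12 a3 b14 a5
  row 2: a1 a2 a3 a4 b25
  row 3: a1 a2 b33 a4 a5
  row 4: a1 a2 a3 b44 a5
Rows 1 and 3 agree on E; apply E→C and equate their C entries.
Rows 2 and 3 agree on B; apply B→E and equate their E entries.
Row 2 is now all distinguished symbols — the join is lossless.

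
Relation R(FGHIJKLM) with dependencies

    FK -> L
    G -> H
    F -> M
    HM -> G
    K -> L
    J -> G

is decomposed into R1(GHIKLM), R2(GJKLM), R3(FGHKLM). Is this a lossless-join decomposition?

No

Chase test. Columns are FGHIJKLM; row i has aⱼ where attribute j ∈ Ri, else bᵢⱼ.
Initial tableau (one row per fragment):
  row 1: b11 a2 a3 a4 b15 a6 a7 a8
  row 2: b21 a2 b23 b24 a5 a6 a7 a8
  row 3: a1 a2 a3 b34 b35 a6 a7 a8
Rows 1 and 2 agree on G; apply G→H and equate their H entries.
No row becomes fully distinguished — the join is lossy.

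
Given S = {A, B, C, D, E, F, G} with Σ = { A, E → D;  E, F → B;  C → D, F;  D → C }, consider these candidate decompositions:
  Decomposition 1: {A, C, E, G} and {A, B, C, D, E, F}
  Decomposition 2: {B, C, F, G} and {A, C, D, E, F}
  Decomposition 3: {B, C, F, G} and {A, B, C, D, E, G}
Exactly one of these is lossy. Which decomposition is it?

Decomposition 2

Decomposition 1: common = {A, C, E}, closure = {A, B, C, D, E, F} → lossless.
Decomposition 2: common = {C, F}, closure = {C, D, F} → lossy.
Decomposition 3: common = {B, C, G}, closure = {B, C, D, F, G} → lossless.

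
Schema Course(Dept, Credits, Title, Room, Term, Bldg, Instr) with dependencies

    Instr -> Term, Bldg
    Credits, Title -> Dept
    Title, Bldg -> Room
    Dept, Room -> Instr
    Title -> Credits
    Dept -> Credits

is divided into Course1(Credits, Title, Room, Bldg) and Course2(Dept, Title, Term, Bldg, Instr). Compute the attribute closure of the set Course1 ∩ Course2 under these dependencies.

Course1 ∩ Course2 = {Title, Bldg}.
Title, Bldg → Room applies, adding Room
Title → Credits applies, adding Credits
Credits, Title → Dept applies, adding Dept
Dept, Room → Instr applies, adding Instr
Instr → Term, Bldg applies, adding Term
Closure: {Dept, Credits, Title, Room, Term, Bldg, Instr}.

Dept, Credits, Title, Room, Term, Bldg, Instr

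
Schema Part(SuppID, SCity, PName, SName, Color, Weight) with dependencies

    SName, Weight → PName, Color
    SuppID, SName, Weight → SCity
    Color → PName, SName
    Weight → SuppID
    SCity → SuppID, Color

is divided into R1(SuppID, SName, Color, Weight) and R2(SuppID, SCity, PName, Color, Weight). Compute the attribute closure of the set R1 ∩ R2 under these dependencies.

SuppID, SCity, PName, SName, Color, Weight

R1 ∩ R2 = {SuppID, Color, Weight}.
Color → PName, SName applies, adding PName, SName
SuppID, SName, Weight → SCity applies, adding SCity
Closure: {SuppID, SCity, PName, SName, Color, Weight}.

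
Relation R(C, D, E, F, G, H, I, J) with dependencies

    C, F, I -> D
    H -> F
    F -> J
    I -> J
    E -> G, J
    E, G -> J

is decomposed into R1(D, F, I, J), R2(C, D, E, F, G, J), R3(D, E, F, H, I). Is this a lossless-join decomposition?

No

Chase test. Columns are C, D, E, F, G, H, I, J; row i has aⱼ where attribute j ∈ Ri, else bᵢⱼ.
Initial tableau (one row per fragment):
  row 1: b11 a2 b13 a4 b15 b16 a7 a8
  row 2: a1 a2 a3 a4 a5 b26 b27 a8
  row 3: b31 a2 a3 a4 b35 a6 a7 b38
Rows 1 and 3 agree on F; apply F→J and equate their J entries.
Rows 2 and 3 agree on E; apply E→G, J and equate their G, J entries.
No row becomes fully distinguished — the join is lossy.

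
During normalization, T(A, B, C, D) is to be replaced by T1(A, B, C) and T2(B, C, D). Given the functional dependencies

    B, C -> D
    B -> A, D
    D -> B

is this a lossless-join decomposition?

Yes

Common attributes: T1 ∩ T2 = {B, C}.
Closure of {B, C}: B, C → D applies, adding D; B → A, D applies, adding A. So (B, C)⁺ = {A, B, C, D}.
This closure contains every attribute of T1, so T1 ∩ T2 → T1. The join is lossless.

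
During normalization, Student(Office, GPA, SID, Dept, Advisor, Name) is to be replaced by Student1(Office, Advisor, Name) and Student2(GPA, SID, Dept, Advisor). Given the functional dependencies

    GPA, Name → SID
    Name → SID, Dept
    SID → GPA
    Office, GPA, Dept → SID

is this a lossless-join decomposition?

Common attributes: Student1 ∩ Student2 = {Advisor}.
No dependency enlarges {Advisor}, so (Advisor)⁺ = {Advisor}.
The closure contains neither all of Student1 = {Office, Advisor, Name} nor all of Student2 = {GPA, SID, Dept, Advisor}, so the common attributes are not a superkey of either fragment. The join is lossy.

No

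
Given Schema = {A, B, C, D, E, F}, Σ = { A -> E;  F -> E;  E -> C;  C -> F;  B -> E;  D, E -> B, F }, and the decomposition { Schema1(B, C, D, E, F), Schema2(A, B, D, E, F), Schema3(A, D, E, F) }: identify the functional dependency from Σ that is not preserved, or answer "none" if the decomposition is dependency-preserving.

A → E lies within Schema2.
F → E lies within Schema1.
E → C lies within Schema1.
C → F lies within Schema1.
B → E lies within Schema1.
D, E → B, F lies within Schema1.
Every dependency is enforceable on the fragments, so the decomposition is dependency-preserving.

none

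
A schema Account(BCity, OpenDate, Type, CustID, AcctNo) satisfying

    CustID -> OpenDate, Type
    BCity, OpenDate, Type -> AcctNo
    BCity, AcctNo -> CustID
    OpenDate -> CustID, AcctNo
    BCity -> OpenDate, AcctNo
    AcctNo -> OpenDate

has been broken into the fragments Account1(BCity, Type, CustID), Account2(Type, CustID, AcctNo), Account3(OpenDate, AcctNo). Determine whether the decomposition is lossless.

Yes

Chase test. Columns are BCity, OpenDate, Type, CustID, AcctNo; row i has aⱼ where attribute j ∈ Accounti, else bᵢⱼ.
Initial tableau (one row per fragment):
  row 1: a1 b12 a3 a4 b15
  row 2: b21 b22 a3 a4 a5
  row 3: b31 a2 b33 b34 a5
Rows 1 and 2 agree on CustID; apply CustID→OpenDate, Type and equate their OpenDate, Type entries.
Rows 1 and 2 agree on OpenDate; apply OpenDate→CustID, AcctNo and equate their CustID, AcctNo entries.
Rows 1 and 3 agree on AcctNo; apply AcctNo→OpenDate and equate their OpenDate entries.
Rows 1 and 3 agree on OpenDate; apply OpenDate→CustID, AcctNo and equate their CustID, AcctNo entries.
Rows 1 and 3 agree on CustID; apply CustID→OpenDate, Type and equate their OpenDate, Type entries.
Row 1 is now all distinguished symbols — the join is lossless.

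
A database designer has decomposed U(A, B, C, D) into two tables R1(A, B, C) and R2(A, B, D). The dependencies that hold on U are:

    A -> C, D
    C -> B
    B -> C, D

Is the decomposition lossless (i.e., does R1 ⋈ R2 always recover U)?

Common attributes: R1 ∩ R2 = {A, B}.
Closure of {A, B}: A → C, D applies, adding C, D. So (A, B)⁺ = {A, B, C, D}.
This closure contains every attribute of R1, so R1 ∩ R2 → R1. The join is lossless.

Yes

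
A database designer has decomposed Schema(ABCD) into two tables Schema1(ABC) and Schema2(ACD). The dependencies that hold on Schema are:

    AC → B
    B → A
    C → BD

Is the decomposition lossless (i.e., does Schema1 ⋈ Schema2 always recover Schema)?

Yes

Common attributes: Schema1 ∩ Schema2 = {AC}.
Closure of {AC}: AC → B applies, adding B; C → BD applies, adding D. So (AC)⁺ = {ABCD}.
This closure contains every attribute of Schema1, so Schema1 ∩ Schema2 → Schema1. The join is lossless.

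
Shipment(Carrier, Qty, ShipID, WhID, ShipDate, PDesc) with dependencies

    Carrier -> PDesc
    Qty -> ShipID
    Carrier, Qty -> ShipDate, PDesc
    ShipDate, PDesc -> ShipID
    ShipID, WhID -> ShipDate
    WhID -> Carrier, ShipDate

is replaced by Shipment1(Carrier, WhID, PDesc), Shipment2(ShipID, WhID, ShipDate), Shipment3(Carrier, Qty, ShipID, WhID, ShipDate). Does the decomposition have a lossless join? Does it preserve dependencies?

Lossless test (chase): Rows 1 and 3 agree on Carrier; apply Carrier→PDesc and equate their PDesc entries. Rows 1 and 2 agree on WhID; apply WhID→Carrier, ShipDate and equate their Carrier, ShipDate entries. Rows 1 and 2 agree on Carrier; apply Carrier→PDesc and equate their PDesc entries. Rows 1 and 2 agree on ShipDate, PDesc; apply ShipDate, PDesc→ShipID and equate their ShipID entries. Row 3 is now all distinguished symbols — the join is lossless.
Dependency preservation: the restricted closure of {ShipDate, PDesc} across the fragments never reaches {ShipID}, so ShipDate, PDesc → ShipID cannot be enforced without a join — not preserved.

lossless but not dependency-preserving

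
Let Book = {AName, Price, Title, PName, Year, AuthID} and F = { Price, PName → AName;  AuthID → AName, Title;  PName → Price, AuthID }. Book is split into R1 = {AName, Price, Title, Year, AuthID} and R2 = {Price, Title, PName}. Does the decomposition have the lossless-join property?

No

Common attributes: R1 ∩ R2 = {Price, Title}.
No dependency enlarges {Price, Title}, so (Price, Title)⁺ = {Price, Title}.
The closure contains neither all of R1 = {AName, Price, Title, Year, AuthID} nor all of R2 = {Price, Title, PName}, so the common attributes are not a superkey of either fragment. The join is lossy.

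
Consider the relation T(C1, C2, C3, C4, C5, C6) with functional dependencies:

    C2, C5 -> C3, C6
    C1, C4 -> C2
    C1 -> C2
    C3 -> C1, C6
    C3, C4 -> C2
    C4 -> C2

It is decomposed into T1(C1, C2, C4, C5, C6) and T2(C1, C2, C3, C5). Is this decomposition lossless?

Yes

Common attributes: T1 ∩ T2 = {C1, C2, C5}.
Closure of {C1, C2, C5}: C2, C5 → C3, C6 applies, adding C3, C6. So (C1, C2, C5)⁺ = {C1, C2, C3, C5, C6}.
This closure contains every attribute of T2, so T1 ∩ T2 → T2. The join is lossless.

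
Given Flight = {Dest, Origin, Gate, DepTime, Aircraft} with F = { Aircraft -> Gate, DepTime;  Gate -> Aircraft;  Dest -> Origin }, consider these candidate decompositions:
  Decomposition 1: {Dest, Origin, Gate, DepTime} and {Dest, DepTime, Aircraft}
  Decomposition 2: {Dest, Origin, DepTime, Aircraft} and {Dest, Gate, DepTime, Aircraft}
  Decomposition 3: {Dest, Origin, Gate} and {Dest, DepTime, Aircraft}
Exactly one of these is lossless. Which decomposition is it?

Decomposition 2

Decomposition 1: common = {Dest, DepTime}, closure = {Dest, Origin, DepTime} → lossy.
Decomposition 2: common = {Dest, DepTime, Aircraft}, closure = {Dest, Origin, Gate, DepTime, Aircraft} → lossless.
Decomposition 3: common = {Dest}, closure = {Dest, Origin} → lossy.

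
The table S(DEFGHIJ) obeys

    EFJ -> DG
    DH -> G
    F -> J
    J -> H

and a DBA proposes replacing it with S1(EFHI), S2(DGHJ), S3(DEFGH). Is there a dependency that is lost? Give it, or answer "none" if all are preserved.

F -> J

Check F → J: no single fragment contains all of {FJ}, and the restricted closure of {F} across the fragments never reaches {J}.
EFJ → DG is preserved.
DH → G is preserved.
J → H is preserved.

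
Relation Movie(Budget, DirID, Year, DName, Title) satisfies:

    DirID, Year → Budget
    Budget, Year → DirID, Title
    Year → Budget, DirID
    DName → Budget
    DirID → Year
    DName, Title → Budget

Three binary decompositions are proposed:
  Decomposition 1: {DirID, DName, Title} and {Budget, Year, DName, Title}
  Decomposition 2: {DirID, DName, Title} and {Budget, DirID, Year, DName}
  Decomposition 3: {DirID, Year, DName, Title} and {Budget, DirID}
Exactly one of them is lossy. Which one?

Decomposition 1: common = {DName, Title}, closure = {Budget, DName, Title} → lossy.
Decomposition 2: common = {DirID, DName}, closure = {Budget, DirID, Year, DName, Title} → lossless.
Decomposition 3: common = {DirID}, closure = {Budget, DirID, Year, Title} → lossless.

Decomposition 1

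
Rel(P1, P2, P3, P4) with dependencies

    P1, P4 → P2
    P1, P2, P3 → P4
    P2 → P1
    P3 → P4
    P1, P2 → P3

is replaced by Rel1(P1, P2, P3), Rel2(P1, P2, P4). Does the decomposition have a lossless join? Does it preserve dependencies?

lossless but not dependency-preserving

Lossless test: (P1, P2)⁺ = {P1, P2, P3, P4}, which contains all of one fragment — lossless.
Dependency preservation: the restricted closure of {P3} across the fragments never reaches {P4}, so P3 → P4 cannot be enforced without a join — not preserved.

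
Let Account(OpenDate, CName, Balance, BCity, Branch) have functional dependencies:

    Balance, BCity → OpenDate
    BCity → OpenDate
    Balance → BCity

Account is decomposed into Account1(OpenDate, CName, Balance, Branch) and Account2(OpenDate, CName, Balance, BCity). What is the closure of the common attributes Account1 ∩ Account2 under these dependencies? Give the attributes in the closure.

OpenDate, CName, Balance, BCity

Account1 ∩ Account2 = {OpenDate, CName, Balance}.
Balance → BCity applies, adding BCity
Closure: {OpenDate, CName, Balance, BCity}.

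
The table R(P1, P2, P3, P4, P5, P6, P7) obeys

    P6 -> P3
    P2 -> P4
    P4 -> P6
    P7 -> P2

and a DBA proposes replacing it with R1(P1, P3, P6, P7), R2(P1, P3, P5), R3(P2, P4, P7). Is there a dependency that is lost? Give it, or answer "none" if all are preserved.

P4 -> P6

Check P4 → P6: no single fragment contains all of {P4, P6}, and the restricted closure of {P4} across the fragments never reaches {P6}.
P6 → P3 is preserved.
P2 → P4 is preserved.
P7 → P2 is preserved.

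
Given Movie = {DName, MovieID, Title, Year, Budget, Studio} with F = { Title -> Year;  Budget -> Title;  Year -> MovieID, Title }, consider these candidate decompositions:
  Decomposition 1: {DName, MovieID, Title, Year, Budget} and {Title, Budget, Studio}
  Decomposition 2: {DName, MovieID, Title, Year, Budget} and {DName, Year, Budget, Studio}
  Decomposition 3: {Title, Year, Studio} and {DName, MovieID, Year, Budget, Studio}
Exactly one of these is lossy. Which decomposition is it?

Decomposition 1: common = {Title, Budget}, closure = {MovieID, Title, Year, Budget} → lossy.
Decomposition 2: common = {DName, Year, Budget}, closure = {DName, MovieID, Title, Year, Budget} → lossless.
Decomposition 3: common = {Year, Studio}, closure = {MovieID, Title, Year, Studio} → lossless.

Decomposition 1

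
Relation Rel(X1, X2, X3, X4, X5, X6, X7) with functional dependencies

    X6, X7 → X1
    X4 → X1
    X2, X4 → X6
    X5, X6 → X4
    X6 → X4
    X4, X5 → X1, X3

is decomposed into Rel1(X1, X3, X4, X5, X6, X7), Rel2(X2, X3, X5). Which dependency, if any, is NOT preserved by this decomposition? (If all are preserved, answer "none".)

X2, X4 → X6

Check X2, X4 → X6: no single fragment contains all of {X2, X4, X6}, and the restricted closure of {X2, X4} across the fragments never reaches {X6}.
X6, X7 → X1 is preserved.
X4 → X1 is preserved.
X5, X6 → X4 is preserved.
X6 → X4 is preserved.
X4, X5 → X1, X3 is preserved.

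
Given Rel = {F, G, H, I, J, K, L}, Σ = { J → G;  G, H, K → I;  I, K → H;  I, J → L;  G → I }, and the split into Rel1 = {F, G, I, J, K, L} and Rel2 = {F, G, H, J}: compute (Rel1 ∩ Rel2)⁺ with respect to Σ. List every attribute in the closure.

F, G, I, J, L

Rel1 ∩ Rel2 = {F, G, J}.
G → I applies, adding I
I, J → L applies, adding L
Closure: {F, G, I, J, L}.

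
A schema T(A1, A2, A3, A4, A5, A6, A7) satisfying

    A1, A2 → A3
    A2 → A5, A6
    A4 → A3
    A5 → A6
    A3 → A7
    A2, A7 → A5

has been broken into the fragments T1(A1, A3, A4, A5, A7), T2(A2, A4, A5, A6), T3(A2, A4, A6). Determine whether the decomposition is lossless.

No

Chase test. Columns are A1, A2, A3, A4, A5, A6, A7; row i has aⱼ where attribute j ∈ Ti, else bᵢⱼ.
Initial tableau (one row per fragment):
  row 1: a1 b12 a3 a4 a5 b16 a7
  row 2: b21 a2 b23 a4 a5 a6 b27
  row 3: b31 a2 b33 a4 b35 a6 b37
Rows 2 and 3 agree on A2; apply A2→A5, A6 and equate their A5, A6 entries.
Rows 1 and 2 agree on A4; apply A4→A3 and equate their A3 entries.
Rows 1 and 3 agree on A4; apply A4→A3 and equate their A3 entries.
Rows 1 and 2 agree on A5; apply A5→A6 and equate their A6 entries.
Rows 1 and 2 agree on A3; apply A3→A7 and equate their A7 entries.
Rows 1 and 3 agree on A3; apply A3→A7 and equate their A7 entries.
No row becomes fully distinguished — the join is lossy.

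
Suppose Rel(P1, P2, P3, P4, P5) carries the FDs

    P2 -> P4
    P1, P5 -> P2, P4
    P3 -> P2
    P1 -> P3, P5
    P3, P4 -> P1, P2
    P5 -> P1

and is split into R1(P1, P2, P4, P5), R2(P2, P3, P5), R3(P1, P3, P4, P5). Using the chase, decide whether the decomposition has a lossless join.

Chase test. Columns are P1, P2, P3, P4, P5; row i has aⱼ where attribute j ∈ Ri, else bᵢⱼ.
Initial tableau (one row per fragment):
  row 1: a1 a2 b13 a4 a5
  row 2: b21 a2 a3 b24 a5
  row 3: a1 b32 a3 a4 a5
Rows 1 and 2 agree on P2; apply P2→P4 and equate their P4 entries.
Rows 1 and 3 agree on P1, P5; apply P1, P5→P2, P4 and equate their P2, P4 entries.
Rows 1 and 3 agree on P1; apply P1→P3, P5 and equate their P3, P5 entries.
Rows 1 and 2 agree on P3, P4; apply P3, P4→P1, P2 and equate their P1, P2 entries.
Row 1 is now all distinguished symbols — the join is lossless.

Yes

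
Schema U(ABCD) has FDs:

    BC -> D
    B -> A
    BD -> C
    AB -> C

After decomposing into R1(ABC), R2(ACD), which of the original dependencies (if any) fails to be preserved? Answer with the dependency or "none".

Check BC → D: no single fragment contains all of {BCD}, and the restricted closure of {BC} across the fragments never reaches {D}.
B → A is preserved.
BD → C is preserved.
AB → C is preserved.

BC -> D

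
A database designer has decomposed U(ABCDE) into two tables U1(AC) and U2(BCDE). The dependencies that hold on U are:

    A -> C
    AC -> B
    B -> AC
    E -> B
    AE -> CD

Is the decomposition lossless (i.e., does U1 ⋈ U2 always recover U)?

Common attributes: U1 ∩ U2 = {C}.
No dependency enlarges {C}, so (C)⁺ = {C}.
The closure contains neither all of U1 = {AC} nor all of U2 = {BCDE}, so the common attributes are not a superkey of either fragment. The join is lossy.

No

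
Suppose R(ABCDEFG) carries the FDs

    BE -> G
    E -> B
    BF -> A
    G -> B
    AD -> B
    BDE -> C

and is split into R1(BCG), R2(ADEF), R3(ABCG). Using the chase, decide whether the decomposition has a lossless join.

No

Chase test. Columns are ABCDEFG; row i has aⱼ where attribute j ∈ Ri, else bᵢⱼ.
Initial tableau (one row per fragment):
  row 1: b11 a2 a3 b14 b15 b16 a7
  row 2: a1 b22 b23 a4 a5 a6 b27
  row 3: a1 a2 a3 b34 b35 b36 a7
No row becomes fully distinguished — the join is lossy.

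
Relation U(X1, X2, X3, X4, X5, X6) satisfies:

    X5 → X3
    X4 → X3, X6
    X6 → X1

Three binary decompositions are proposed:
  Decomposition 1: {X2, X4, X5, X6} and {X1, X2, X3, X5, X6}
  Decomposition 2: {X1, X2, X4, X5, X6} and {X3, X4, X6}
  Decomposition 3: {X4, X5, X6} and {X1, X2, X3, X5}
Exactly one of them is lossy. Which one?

Decomposition 1: common = {X2, X5, X6}, closure = {X1, X2, X3, X5, X6} → lossless.
Decomposition 2: common = {X4, X6}, closure = {X1, X3, X4, X6} → lossless.
Decomposition 3: common = {X5}, closure = {X3, X5} → lossy.

Decomposition 3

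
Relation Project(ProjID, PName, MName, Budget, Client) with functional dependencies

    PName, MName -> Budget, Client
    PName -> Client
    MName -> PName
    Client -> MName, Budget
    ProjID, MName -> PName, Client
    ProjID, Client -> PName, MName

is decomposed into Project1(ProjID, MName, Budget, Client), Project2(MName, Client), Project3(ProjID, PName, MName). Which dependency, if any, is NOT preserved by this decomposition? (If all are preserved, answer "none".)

PName, MName → Budget, Client: restricted closure across fragments reaches Budget, Client.
PName → Client: restricted closure across fragments reaches Client.
MName → PName lies within Project3.
Client → MName, Budget lies within Project1.
ProjID, MName → PName, Client: restricted closure across fragments reaches PName, Client.
ProjID, Client → PName, MName: restricted closure across fragments reaches PName, MName.
Every dependency is enforceable on the fragments, so the decomposition is dependency-preserving.

none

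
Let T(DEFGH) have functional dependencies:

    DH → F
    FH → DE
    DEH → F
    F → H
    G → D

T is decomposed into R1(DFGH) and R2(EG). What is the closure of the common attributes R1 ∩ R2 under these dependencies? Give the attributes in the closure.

R1 ∩ R2 = {G}.
G → D applies, adding D
Closure: {DG}.

DG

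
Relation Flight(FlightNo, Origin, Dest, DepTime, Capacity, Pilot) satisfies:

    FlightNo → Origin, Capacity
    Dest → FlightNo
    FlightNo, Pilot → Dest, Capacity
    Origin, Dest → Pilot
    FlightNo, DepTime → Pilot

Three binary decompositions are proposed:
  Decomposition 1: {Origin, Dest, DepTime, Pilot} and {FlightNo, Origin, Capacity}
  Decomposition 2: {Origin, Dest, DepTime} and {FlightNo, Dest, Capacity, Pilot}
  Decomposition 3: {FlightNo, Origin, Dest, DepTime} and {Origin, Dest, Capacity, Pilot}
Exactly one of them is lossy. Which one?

Decomposition 1: common = {Origin}, closure = {Origin} → lossy.
Decomposition 2: common = {Dest}, closure = {FlightNo, Origin, Dest, Capacity, Pilot} → lossless.
Decomposition 3: common = {Origin, Dest}, closure = {FlightNo, Origin, Dest, Capacity, Pilot} → lossless.

Decomposition 1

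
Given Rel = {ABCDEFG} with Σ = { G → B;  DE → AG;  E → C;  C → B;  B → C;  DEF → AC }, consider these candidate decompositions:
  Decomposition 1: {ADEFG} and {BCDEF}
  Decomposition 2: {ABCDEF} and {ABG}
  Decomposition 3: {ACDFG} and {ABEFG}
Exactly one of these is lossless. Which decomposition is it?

Decomposition 1

Decomposition 1: common = {DEF}, closure = {ABCDEFG} → lossless.
Decomposition 2: common = {AB}, closure = {ABC} → lossy.
Decomposition 3: common = {AFG}, closure = {ABCFG} → lossy.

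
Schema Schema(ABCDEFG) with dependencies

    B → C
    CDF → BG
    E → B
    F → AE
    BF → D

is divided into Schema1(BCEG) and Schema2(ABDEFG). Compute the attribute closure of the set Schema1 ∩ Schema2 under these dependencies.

BCEG

Schema1 ∩ Schema2 = {BEG}.
B → C applies, adding C
Closure: {BCEG}.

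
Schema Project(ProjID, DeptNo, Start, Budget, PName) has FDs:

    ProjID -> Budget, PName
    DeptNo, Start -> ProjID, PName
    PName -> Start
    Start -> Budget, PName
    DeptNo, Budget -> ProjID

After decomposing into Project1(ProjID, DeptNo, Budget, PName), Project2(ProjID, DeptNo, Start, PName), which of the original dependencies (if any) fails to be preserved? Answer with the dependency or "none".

ProjID → Budget, PName lies within Project1.
DeptNo, Start → ProjID, PName lies within Project2.
PName → Start lies within Project2.
Start → Budget, PName: restricted closure across fragments reaches Budget, PName.
DeptNo, Budget → ProjID lies within Project1.
Every dependency is enforceable on the fragments, so the decomposition is dependency-preserving.

none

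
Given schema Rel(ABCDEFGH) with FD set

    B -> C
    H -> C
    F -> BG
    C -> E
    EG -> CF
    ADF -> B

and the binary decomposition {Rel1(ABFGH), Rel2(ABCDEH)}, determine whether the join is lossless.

No

Common attributes: Rel1 ∩ Rel2 = {ABH}.
Closure of {ABH}: B → C applies, adding C; C → E applies, adding E. So (ABH)⁺ = {ABCEH}.
The closure contains neither all of Rel1 = {ABFGH} nor all of Rel2 = {ABCDEH}, so the common attributes are not a superkey of either fragment. The join is lossy.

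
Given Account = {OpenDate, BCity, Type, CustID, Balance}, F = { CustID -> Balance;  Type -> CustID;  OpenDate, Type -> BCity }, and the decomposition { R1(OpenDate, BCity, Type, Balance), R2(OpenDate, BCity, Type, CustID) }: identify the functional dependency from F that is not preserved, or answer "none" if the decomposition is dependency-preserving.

Check CustID → Balance: no single fragment contains all of {CustID, Balance}, and the restricted closure of {CustID} across the fragments never reaches {Balance}.
Type → CustID is preserved.
OpenDate, Type → BCity is preserved.

CustID -> Balance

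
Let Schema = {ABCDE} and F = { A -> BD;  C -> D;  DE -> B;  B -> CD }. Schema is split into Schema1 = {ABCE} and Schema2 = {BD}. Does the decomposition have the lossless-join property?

Yes

Common attributes: Schema1 ∩ Schema2 = {B}.
Closure of {B}: B → CD applies, adding CD. So (B)⁺ = {BCD}.
This closure contains every attribute of Schema2, so Schema1 ∩ Schema2 → Schema2. The join is lossless.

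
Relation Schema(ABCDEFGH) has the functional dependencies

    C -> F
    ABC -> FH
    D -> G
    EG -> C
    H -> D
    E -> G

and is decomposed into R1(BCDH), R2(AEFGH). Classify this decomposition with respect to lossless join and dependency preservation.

lossy and not dependency-preserving

Lossless test: (H)⁺ = {DGH}, which is a superkey of neither fragment — lossy.
Dependency preservation: the restricted closure of {C} across the fragments never reaches {F}, so C → F cannot be enforced without a join — not preserved.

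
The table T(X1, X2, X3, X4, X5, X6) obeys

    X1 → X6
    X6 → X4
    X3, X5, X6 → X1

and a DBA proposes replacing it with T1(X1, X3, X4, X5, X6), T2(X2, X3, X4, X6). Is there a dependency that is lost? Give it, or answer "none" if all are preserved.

X1 → X6 lies within T1.
X6 → X4 lies within T1.
X3, X5, X6 → X1 lies within T1.
Every dependency is enforceable on the fragments, so the decomposition is dependency-preserving.

none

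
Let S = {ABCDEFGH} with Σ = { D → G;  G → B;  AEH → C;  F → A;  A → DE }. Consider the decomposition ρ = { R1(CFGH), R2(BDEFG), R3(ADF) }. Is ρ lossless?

Chase test. Columns are ABCDEFGH; row i has aⱼ where attribute j ∈ Ri, else bᵢⱼ.
Initial tableau (one row per fragment):
  row 1: b11 b12 a3 b14 b15 a6 a7 a8
  row 2: b21 a2 b23 a4 a5 a6 a7 b28
  row 3: a1 b32 b33 a4 b35 a6 b37 b38
Rows 2 and 3 agree on D; apply D→G and equate their G entries.
Rows 1 and 2 agree on G; apply G→B and equate their B entries.
Rows 1 and 3 agree on G; apply G→B and equate their B entries.
Rows 1 and 2 agree on F; apply F→A and equate their A entries.
Rows 1 and 3 agree on F; apply F→A and equate their A entries.
Rows 1 and 2 agree on A; apply A→DE and equate their DE entries.
Rows 1 and 3 agree on A; apply A→DE and equate their DE entries.
Row 1 is now all distinguished symbols — the join is lossless.

Yes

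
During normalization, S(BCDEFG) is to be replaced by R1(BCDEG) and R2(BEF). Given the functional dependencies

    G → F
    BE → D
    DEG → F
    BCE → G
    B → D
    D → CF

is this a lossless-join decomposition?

Common attributes: R1 ∩ R2 = {BE}.
Closure of {BE}: BE → D applies, adding D; D → CF applies, adding CF; BCE → G applies, adding G. So (BE)⁺ = {BCDEFG}.
This closure contains every attribute of R1, so R1 ∩ R2 → R1. The join is lossless.

Yes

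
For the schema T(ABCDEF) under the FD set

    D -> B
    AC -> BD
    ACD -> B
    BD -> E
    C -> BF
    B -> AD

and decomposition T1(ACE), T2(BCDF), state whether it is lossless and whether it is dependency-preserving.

Lossless test: (C)⁺ = {ABCDEF}, which contains all of one fragment — lossless.
Dependency preservation: the restricted closure of {BD} across the fragments never reaches {E}, so BD → E cannot be enforced without a join — not preserved.

lossless but not dependency-preserving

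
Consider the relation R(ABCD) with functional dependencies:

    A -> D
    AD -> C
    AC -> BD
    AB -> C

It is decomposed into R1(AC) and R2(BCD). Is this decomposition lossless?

No

Common attributes: R1 ∩ R2 = {C}.
No dependency enlarges {C}, so (C)⁺ = {C}.
The closure contains neither all of R1 = {AC} nor all of R2 = {BCD}, so the common attributes are not a superkey of either fragment. The join is lossy.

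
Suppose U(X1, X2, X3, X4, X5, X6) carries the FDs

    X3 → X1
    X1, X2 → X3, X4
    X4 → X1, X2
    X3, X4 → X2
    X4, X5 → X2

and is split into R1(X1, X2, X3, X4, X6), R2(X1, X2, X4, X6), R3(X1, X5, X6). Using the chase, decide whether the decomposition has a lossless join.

No

Chase test. Columns are X1, X2, X3, X4, X5, X6; row i has aⱼ where attribute j ∈ Ri, else bᵢⱼ.
Initial tableau (one row per fragment):
  row 1: a1 a2 a3 a4 b15 a6
  row 2: a1 a2 b23 a4 b25 a6
  row 3: a1 b32 b33 b34 a5 a6
Rows 1 and 2 agree on X1, X2; apply X1, X2→X3, X4 and equate their X3, X4 entries.
No row becomes fully distinguished — the join is lossy.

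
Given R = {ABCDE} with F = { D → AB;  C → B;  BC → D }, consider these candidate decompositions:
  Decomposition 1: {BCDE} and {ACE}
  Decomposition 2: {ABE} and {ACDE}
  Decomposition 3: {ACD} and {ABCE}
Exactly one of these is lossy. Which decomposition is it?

Decomposition 2

Decomposition 1: common = {CE}, closure = {ABCDE} → lossless.
Decomposition 2: common = {AE}, closure = {AE} → lossy.
Decomposition 3: common = {AC}, closure = {ABCD} → lossless.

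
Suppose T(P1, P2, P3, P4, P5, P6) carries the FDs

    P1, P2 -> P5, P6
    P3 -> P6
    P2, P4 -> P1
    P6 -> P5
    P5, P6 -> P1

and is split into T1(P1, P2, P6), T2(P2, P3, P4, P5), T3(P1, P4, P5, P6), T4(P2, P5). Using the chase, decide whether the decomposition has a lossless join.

No

Chase test. Columns are P1, P2, P3, P4, P5, P6; row i has aⱼ where attribute j ∈ Ti, else bᵢⱼ.
Initial tableau (one row per fragment):
  row 1: a1 a2 b13 b14 b15 a6
  row 2: b21 a2 a3 a4 a5 b26
  row 3: a1 b32 b33 a4 a5 a6
  row 4: b41 a2 b43 b44 a5 b46
Rows 1 and 3 agree on P6; apply P6→P5 and equate their P5 entries.
No row becomes fully distinguished — the join is lossy.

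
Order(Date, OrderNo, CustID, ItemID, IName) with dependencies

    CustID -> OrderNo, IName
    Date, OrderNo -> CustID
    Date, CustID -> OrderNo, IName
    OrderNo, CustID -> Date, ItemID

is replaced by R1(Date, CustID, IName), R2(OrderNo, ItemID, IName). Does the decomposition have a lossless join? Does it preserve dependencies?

lossy and not dependency-preserving

Lossless test: (IName)⁺ = {IName}, which is a superkey of neither fragment — lossy.
Dependency preservation: the restricted closure of {CustID} across the fragments never reaches {OrderNo, IName}, so CustID → OrderNo, IName cannot be enforced without a join — not preserved.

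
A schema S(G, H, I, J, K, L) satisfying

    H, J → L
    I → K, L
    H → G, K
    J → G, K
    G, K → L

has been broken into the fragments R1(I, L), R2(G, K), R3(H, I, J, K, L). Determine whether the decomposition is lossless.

No

Chase test. Columns are G, H, I, J, K, L; row i has aⱼ where attribute j ∈ Ri, else bᵢⱼ.
Initial tableau (one row per fragment):
  row 1: b11 b12 a3 b14 b15 a6
  row 2: a1 b22 b23 b24 a5 b26
  row 3: b31 a2 a3 a4 a5 a6
Rows 1 and 3 agree on I; apply I→K, L and equate their K, L entries.
No row becomes fully distinguished — the join is lossy.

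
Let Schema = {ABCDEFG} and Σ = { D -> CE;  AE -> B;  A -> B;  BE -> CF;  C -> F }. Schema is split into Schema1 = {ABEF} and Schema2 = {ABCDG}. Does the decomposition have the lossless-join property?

No

Common attributes: Schema1 ∩ Schema2 = {AB}.
No dependency enlarges {AB}, so (AB)⁺ = {AB}.
The closure contains neither all of Schema1 = {ABEF} nor all of Schema2 = {ABCDG}, so the common attributes are not a superkey of either fragment. The join is lossy.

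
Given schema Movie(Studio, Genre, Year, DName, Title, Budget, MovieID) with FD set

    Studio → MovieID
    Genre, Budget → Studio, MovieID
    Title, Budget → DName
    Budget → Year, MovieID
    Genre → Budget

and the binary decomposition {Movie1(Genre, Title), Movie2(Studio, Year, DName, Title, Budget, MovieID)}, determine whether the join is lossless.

Common attributes: Movie1 ∩ Movie2 = {Title}.
No dependency enlarges {Title}, so (Title)⁺ = {Title}.
The closure contains neither all of Movie1 = {Genre, Title} nor all of Movie2 = {Studio, Year, DName, Title, Budget, MovieID}, so the common attributes are not a superkey of either fragment. The join is lossy.

No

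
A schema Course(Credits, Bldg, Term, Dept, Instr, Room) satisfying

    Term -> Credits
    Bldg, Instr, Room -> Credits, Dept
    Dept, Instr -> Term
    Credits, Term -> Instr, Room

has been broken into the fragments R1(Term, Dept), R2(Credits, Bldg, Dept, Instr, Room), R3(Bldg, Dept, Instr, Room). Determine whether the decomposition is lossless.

Chase test. Columns are Credits, Bldg, Term, Dept, Instr, Room; row i has aⱼ where attribute j ∈ Ri, else bᵢⱼ.
Initial tableau (one row per fragment):
  row 1: b11 b12 a3 a4 b15 b16
  row 2: a1 a2 b23 a4 a5 a6
  row 3: b31 a2 b33 a4 a5 a6
Rows 2 and 3 agree on Bldg, Instr, Room; apply Bldg, Instr, Room→Credits, Dept and equate their Credits, Dept entries.
Rows 2 and 3 agree on Dept, Instr; apply Dept, Instr→Term and equate their Term entries.
No row becomes fully distinguished — the join is lossy.

No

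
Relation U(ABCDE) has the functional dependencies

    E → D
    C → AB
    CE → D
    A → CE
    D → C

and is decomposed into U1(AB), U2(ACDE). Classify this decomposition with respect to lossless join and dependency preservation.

Lossless test: (A)⁺ = {ABCDE}, which contains all of one fragment — lossless.
Dependency preservation: C → AB is not contained in any single fragment, but the restricted closure of its left-hand side across the fragments still reaches the right-hand side; the remaining FDs each lie inside some fragment. All dependencies are preserved.

lossless and dependency-preserving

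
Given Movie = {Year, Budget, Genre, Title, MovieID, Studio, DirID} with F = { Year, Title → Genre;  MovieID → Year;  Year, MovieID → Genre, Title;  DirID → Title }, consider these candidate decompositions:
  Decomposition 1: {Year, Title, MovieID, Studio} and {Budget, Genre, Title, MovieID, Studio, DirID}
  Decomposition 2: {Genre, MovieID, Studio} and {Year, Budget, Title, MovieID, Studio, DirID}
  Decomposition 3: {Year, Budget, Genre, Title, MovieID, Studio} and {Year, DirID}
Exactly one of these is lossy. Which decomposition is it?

Decomposition 1: common = {Title, MovieID, Studio}, closure = {Year, Genre, Title, MovieID, Studio} → lossless.
Decomposition 2: common = {MovieID, Studio}, closure = {Year, Genre, Title, MovieID, Studio} → lossless.
Decomposition 3: common = {Year}, closure = {Year} → lossy.

Decomposition 3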